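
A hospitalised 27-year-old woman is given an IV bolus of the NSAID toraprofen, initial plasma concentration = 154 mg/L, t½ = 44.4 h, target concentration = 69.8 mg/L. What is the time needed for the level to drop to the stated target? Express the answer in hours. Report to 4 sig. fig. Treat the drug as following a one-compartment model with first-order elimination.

k = ln2 / t½ = 0.693147 / 44.4 = 0.01561 h⁻¹
t = ln(C₀ / C) / k = ln(154.0 / 69.8) / 0.01561
  = ln(2.206) / 0.01561 = 0.7912 / 0.01561 = 50.69 h

50.69 h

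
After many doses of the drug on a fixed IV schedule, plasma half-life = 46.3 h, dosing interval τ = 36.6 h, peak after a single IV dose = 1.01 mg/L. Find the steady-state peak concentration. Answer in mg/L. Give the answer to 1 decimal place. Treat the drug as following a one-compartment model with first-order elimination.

k = ln2 / t½ = 0.693147 / 46.3 = 0.01497 h⁻¹
e^(−kτ) = e^(−0.01497 × 36.6) = 0.5782
Accumulation ratio R = 1 / (1 − e^(−kτ)) = 1 / (1 − 0.5782) = 2.371
Steady-state peak = C₀ × R = 1.01 × 2.371 = 2.395 mg/L

2.4 mg/L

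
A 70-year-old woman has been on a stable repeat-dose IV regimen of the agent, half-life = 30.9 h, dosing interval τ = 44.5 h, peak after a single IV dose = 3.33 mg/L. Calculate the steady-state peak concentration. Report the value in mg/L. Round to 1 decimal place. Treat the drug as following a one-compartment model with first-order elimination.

k = ln2 / t½ = 0.693147 / 30.9 = 0.02243 h⁻¹
e^(−kτ) = e^(−0.02243 × 44.5) = 0.3686
Accumulation ratio R = 1 / (1 − e^(−kτ)) = 1 / (1 − 0.3686) = 1.584
Steady-state peak = C₀ × R = 3.33 × 1.584 = 5.275 mg/L

5.3 mg/L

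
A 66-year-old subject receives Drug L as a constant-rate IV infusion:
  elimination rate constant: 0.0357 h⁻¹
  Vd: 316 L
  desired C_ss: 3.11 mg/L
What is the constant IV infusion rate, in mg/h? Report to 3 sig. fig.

CL = k × Vd = 0.03570 × 316 = 11.28 L/h
At steady state, infusion rate R₀ = Css × CL = 3.11 × 11.28 = 35.08 mg/h

35.1 mg/h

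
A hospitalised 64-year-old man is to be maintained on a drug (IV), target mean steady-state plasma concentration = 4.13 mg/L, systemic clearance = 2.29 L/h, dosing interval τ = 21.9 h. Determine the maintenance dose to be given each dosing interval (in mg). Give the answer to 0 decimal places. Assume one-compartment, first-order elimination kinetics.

At steady state, Dose/τ = Css × CL.
Dose = Css × CL × τ = 4.13 × 2.290 × 21.9 = 207.1 mg

207 mg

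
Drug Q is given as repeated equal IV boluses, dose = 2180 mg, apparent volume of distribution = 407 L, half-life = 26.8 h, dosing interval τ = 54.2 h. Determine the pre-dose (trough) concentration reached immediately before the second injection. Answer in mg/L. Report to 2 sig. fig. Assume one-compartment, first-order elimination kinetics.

1.3 mg/L

C₀ per dose = Dose / Vd = 2180 / 407 = 5.356 mg/L
k = ln2 / t½ = 0.693147 / 26.8 = 0.02586 h⁻¹
Fraction remaining after one interval: r = e^(−kτ) = e^(−0.02586 × 54.2) = 0.2462
Before dose 2, 1 dose has been given (aged 1τ).
C_trough = C₀ × r = 5.356 × 0.2462 = 1.319 mg/L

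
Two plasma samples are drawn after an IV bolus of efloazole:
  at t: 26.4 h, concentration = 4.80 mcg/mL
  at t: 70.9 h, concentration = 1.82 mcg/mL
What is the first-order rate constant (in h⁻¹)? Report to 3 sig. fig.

k = ln(C₁/C₂) / (t₂ − t₁) = ln(4.80/1.82) / (70.9 − 26.4)
  = 0.9698 / 44.50 = 0.02179 h⁻¹

0.0218 h⁻¹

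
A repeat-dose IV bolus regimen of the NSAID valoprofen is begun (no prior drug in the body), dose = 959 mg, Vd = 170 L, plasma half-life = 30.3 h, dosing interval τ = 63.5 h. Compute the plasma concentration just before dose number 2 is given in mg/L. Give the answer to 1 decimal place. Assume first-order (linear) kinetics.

1.3 mg/L

C₀ per dose = Dose / Vd = 959 / 170 = 5.641 mg/L
k = ln2 / t½ = 0.693147 / 30.3 = 0.02288 h⁻¹
Fraction remaining after one interval: r = e^(−kτ) = e^(−0.02288 × 63.5) = 0.2339
Before dose 2, 1 dose has been given (aged 1τ).
C_trough = C₀ × r = 5.641 × 0.2339 = 1.319 mg/L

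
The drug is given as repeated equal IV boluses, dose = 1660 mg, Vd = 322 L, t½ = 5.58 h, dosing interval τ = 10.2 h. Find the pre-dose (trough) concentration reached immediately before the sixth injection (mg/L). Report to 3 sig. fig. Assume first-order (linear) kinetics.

C₀ per dose = Dose / Vd = 1660 / 322 = 5.155 mg/L
k = ln2 / t½ = 0.693147 / 5.58 = 0.1242 h⁻¹
Fraction remaining after one interval: r = e^(−kτ) = e^(−0.1242 × 10.2) = 0.2817
Before dose 6, 5 doses have been given (aged 1τ, 2τ, 3τ, 4τ, 5τ).
C_trough = C₀ × (r + r² + … + r^5) = C₀ × r(1−r^5)/(1−r)
        = 5.155 × 0.2817 × (1 − 0.001774) / (1 − 0.2817) = 2.018 mg/L

2.02 mg/L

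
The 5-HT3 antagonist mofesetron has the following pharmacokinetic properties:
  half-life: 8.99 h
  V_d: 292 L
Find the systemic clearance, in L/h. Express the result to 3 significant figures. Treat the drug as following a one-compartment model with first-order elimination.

22.5 L/h

k = ln2 / t½ = 0.693147 / 8.99 = 0.07710 h⁻¹
CL = k × Vd = 0.07710 × 292 = 22.51 L/h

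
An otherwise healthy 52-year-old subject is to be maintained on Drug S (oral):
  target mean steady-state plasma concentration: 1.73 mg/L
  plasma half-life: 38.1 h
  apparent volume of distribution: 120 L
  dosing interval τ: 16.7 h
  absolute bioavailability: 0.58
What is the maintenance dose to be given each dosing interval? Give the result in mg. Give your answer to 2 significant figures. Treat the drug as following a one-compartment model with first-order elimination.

110 mg

k = ln2 / t½ = 0.693147 / 38.1 = 0.01819 h⁻¹
CL = k × Vd = 0.01819 × 120 = 2.183 L/h
At steady state, F × (Dose/τ) = Css × CL.
Dose = Css × CL × τ / F = 1.73 × 2.183 × 16.7 / 0.58 = 108.7 mg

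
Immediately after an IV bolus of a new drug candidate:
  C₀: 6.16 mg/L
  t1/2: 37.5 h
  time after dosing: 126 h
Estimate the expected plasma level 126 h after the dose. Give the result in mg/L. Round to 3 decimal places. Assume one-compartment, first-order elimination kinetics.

0.600 mg/L

k = ln2 / t½ = 0.693147 / 37.5 = 0.01848 h⁻¹
C = C₀ · e^(−k·t) = 6.160 × e^(−0.01848 × 126)
  = 6.160 × 0.09744 = 0.6002 mg/L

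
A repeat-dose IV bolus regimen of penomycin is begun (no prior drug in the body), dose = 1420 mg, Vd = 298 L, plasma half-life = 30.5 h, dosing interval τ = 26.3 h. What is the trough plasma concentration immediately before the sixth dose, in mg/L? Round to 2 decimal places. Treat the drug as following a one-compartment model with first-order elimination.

5.53 mg/L

C₀ per dose = Dose / Vd = 1420 / 298 = 4.765 mg/L
k = ln2 / t½ = 0.693147 / 30.5 = 0.02273 h⁻¹
Fraction remaining after one interval: r = e^(−kτ) = e^(−0.02273 × 26.3) = 0.5500
Before dose 6, 5 doses have been given (aged 1τ, 2τ, 3τ, 4τ, 5τ).
C_trough = C₀ × (r + r² + … + r^5) = C₀ × r(1−r^5)/(1−r)
        = 4.765 × 0.5500 × (1 − 0.05033) / (1 − 0.5500) = 5.531 mg/L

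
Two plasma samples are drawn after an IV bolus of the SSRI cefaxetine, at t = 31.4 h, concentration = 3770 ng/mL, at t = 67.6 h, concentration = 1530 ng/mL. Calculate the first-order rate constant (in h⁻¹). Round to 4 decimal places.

k = ln(C₁/C₂) / (t₂ − t₁) = ln(3770/1530) / (67.6 − 31.4)
  = 0.9018 / 36.20 = 0.02491 h⁻¹

0.0249 h⁻¹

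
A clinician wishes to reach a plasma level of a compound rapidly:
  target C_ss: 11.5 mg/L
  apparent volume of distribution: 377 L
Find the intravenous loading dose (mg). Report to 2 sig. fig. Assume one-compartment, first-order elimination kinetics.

LD = Css × Vd = 11.5 × 377 = 4336 mg

4300 mg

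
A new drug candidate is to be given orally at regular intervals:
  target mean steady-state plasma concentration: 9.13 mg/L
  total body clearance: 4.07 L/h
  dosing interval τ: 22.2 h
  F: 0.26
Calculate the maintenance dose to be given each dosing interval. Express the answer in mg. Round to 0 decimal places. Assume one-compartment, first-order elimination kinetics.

3173 mg

At steady state, F × (Dose/τ) = Css × CL.
Dose = Css × CL × τ / F = 9.13 × 4.070 × 22.2 / 0.26 = 3173 mg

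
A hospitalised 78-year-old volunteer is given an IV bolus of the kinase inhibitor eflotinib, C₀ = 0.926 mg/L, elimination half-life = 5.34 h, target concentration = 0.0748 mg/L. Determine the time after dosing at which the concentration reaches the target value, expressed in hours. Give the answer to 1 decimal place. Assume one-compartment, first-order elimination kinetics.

k = ln2 / t½ = 0.693147 / 5.34 = 0.1298 h⁻¹
t = ln(C₀ / C) / k = ln(0.9260 / 0.0748) / 0.1298
  = ln(12.38) / 0.1298 = 2.516 / 0.1298 = 19.38 h

19.4 h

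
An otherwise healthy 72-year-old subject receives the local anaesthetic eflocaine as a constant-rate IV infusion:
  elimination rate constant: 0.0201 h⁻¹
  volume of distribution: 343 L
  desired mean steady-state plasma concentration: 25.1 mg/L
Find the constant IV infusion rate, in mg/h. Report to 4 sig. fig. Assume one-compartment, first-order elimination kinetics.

173.0 mg/h

CL = k × Vd = 0.02010 × 343 = 6.894 L/h
At steady state, infusion rate R₀ = Css × CL = 25.1 × 6.894 = 173.0 mg/h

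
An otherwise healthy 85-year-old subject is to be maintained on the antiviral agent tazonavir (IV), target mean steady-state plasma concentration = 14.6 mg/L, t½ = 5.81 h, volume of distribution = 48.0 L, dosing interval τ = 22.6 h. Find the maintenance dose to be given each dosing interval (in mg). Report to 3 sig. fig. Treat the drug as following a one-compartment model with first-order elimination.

1890 mg

k = ln2 / t½ = 0.693147 / 5.81 = 0.1193 h⁻¹
CL = k × Vd = 0.1193 × 48.0 = 5.726 L/h
At steady state, Dose/τ = Css × CL.
Dose = Css × CL × τ = 14.6 × 5.726 × 22.6 = 1889 mg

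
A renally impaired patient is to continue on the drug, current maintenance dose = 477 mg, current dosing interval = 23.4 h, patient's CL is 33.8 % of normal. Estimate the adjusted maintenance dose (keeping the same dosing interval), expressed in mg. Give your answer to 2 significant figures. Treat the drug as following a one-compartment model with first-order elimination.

160 mg

To keep the same average steady-state level, dosing rate must scale with clearance.
CL ratio = 33.8 / 100 = 0.3380
New dose (same interval) = 477 × 0.3380 = 161.2 mg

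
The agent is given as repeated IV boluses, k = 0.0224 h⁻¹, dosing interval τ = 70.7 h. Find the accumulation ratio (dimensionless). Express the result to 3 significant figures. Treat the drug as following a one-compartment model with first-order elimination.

1.26

e^(−kτ) = e^(−0.02240 × 70.7) = 0.2052
Accumulation ratio R = 1 / (1 − e^(−kτ)) = 1 / (1 − 0.2052) = 1.258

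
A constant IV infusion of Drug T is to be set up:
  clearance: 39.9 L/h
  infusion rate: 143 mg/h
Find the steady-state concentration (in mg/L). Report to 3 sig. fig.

3.58 mg/L

At steady state Css = R₀ / CL = 143 / 39.90 = 3.584 mg/L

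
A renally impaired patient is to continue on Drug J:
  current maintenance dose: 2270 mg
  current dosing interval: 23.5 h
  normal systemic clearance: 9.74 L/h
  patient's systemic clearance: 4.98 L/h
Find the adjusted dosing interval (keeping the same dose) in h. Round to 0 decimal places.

To keep the same average steady-state level, dosing rate must scale with clearance.
CL ratio = 4.98 / 9.74 = 0.5113
New interval (same dose) = 23.5 / 0.5113 = 45.96 h

46 h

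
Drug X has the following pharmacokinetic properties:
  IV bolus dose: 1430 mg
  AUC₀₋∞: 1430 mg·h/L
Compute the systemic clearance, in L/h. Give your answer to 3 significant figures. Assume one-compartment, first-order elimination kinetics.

CL = Dose / AUC = 1430 / 1430 = 1.000 L/h

1.00 L/h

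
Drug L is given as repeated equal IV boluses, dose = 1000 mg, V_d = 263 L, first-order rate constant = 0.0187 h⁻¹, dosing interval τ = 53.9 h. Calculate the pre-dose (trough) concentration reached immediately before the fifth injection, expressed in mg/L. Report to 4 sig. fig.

C₀ per dose = Dose / Vd = 1000 / 263 = 3.802 mg/L
Fraction remaining after one interval: r = e^(−kτ) = e^(−0.01870 × 53.9) = 0.3650
Before dose 5, 4 doses have been given (aged 1τ, 2τ, 3τ, 4τ).
C_trough = C₀ × (r + r² + … + r^4) = C₀ × r(1−r^4)/(1−r)
        = 3.802 × 0.3650 × (1 − 0.01775) / (1 − 0.3650) = 2.147 mg/L

2.147 mg/L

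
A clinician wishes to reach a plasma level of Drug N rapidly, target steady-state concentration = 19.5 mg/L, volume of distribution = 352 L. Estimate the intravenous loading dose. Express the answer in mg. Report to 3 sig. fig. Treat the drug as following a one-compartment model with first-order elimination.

LD = Css × Vd = 19.5 × 352 = 6864 mg

6860 mg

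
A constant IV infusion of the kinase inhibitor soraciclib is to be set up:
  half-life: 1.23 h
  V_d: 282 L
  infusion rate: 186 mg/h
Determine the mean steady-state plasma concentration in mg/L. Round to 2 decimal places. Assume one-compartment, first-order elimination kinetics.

k = ln2 / t½ = 0.693147 / 1.23 = 0.5635 h⁻¹
CL = k × Vd = 0.5635 × 282 = 158.9 L/h
At steady state Css = R₀ / CL = 186 / 158.9 = 1.171 mg/L

1.17 mg/L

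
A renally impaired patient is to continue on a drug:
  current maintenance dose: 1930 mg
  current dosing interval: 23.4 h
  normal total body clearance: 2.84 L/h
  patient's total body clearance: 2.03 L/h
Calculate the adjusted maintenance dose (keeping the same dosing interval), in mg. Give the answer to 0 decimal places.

1380 mg

To keep the same average steady-state level, dosing rate must scale with clearance.
CL ratio = 2.03 / 2.84 = 0.7148
New dose (same interval) = 1930 × 0.7148 = 1380 mg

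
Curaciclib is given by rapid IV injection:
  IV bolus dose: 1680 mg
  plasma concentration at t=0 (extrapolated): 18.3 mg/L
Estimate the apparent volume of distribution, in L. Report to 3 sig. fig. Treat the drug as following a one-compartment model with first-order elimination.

Vd = Dose / C₀ = 1680 / 18.3 = 91.80 L

91.8 L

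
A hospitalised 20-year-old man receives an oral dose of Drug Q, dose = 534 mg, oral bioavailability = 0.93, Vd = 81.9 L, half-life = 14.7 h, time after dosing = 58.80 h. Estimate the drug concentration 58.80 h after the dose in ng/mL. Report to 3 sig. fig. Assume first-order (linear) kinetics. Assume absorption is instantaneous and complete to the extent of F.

379 ng/mL

Amount reaching circulation = F × Dose = 0.93 × 534.0 = 496.6 mg
C₀ = F·Dose / Vd = 496.6 / 81.9 = 6.063 mg/L
k = ln2 / t½ = 0.693147 / 14.7 = 0.04715 h⁻¹
t / t½ = 58.80 / 14.7 = 4 half-lives
C = C₀ × (1/2)^4 = 6.063 × 0.06250 = 0.3789 mg/L
Convert: 0.3789 mg/L × 1000 = 378.9 ng/mL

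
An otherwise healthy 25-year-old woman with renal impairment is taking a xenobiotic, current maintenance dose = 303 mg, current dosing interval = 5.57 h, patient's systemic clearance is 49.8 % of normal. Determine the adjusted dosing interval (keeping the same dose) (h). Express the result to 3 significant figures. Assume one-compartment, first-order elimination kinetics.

To keep the same average steady-state level, dosing rate must scale with clearance.
CL ratio = 49.8 / 100 = 0.4980
New interval (same dose) = 5.57 / 0.4980 = 11.18 h

11.2 h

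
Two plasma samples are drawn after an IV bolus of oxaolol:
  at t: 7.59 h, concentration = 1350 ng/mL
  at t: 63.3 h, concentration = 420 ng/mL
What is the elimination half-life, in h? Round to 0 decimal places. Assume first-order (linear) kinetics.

k = ln(C₁/C₂) / (t₂ − t₁) = ln(1350/420) / (63.3 − 7.59)
  = 1.168 / 55.71 = 0.02097 h⁻¹
t½ = ln2 / k = 0.693147 / 0.02097 = 33.05 h

33 h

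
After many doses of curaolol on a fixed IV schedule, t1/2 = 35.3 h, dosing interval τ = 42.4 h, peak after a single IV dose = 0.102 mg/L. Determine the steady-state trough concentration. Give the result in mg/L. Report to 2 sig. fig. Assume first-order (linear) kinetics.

k = ln2 / t½ = 0.693147 / 35.3 = 0.01964 h⁻¹
e^(−kτ) = e^(−0.01964 × 42.4) = 0.4349
Accumulation ratio R = 1 / (1 − e^(−kτ)) = 1 / (1 − 0.4349) = 1.770
Steady-state trough = C₀ × R × e^(−kτ) = 0.102 × 1.770 × 0.4349 = 0.07852 mg/L

0.079 mg/L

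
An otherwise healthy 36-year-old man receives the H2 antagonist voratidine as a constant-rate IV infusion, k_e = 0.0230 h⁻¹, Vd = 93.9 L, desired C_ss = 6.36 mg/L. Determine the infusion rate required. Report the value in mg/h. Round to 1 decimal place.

CL = k × Vd = 0.02300 × 93.9 = 2.160 L/h
At steady state, infusion rate R₀ = Css × CL = 6.36 × 2.160 = 13.74 mg/h

13.7 mg/h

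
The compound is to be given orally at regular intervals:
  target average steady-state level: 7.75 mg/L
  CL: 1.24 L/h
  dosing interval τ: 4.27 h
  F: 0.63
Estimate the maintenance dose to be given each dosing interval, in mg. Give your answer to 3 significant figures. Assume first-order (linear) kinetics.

65.1 mg

At steady state, F × (Dose/τ) = Css × CL.
Dose = Css × CL × τ / F = 7.75 × 1.240 × 4.27 / 0.63 = 65.13 mg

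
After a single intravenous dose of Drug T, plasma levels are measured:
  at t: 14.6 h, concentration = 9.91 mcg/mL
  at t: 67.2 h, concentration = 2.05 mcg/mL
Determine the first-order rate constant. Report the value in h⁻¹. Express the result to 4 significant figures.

0.02996 h⁻¹

k = ln(C₁/C₂) / (t₂ − t₁) = ln(9.91/2.05) / (67.2 − 14.6)
  = 1.576 / 52.60 = 0.02996 h⁻¹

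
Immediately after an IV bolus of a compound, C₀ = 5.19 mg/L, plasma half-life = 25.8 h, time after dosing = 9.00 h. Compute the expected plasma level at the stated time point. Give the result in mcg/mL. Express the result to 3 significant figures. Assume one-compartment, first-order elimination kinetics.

4.08 mcg/mL

k = ln2 / t½ = 0.693147 / 25.8 = 0.02687 h⁻¹
C = C₀ · e^(−k·t) = 5.190 × e^(−0.02687 × 9.00)
  = 5.190 × 0.7852 = 4.075 mg/L
(4.075 mg/L = 4.075 mcg/mL)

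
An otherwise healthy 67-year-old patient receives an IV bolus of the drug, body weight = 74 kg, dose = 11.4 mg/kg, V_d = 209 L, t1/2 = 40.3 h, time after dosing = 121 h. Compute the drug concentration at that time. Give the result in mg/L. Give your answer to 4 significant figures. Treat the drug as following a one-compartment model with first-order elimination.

Total dose = 11.4 × 74 = 843.6 mg
C₀ = Dose / Vd = 843.6 / 209 = 4.036 mg/L
k = ln2 / t½ = 0.693147 / 40.3 = 0.01720 h⁻¹
C = C₀ · e^(−k·t) = 4.036 × e^(−0.01720 × 121)
  = 4.036 × 0.1248 = 0.5037 mg/L

0.5037 mg/L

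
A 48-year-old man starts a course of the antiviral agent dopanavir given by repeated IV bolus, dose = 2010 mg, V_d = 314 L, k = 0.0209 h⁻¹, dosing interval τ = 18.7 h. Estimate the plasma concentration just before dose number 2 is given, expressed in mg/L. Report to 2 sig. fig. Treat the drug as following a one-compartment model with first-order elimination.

4.3 mg/L

C₀ per dose = Dose / Vd = 2010 / 314 = 6.401 mg/L
Fraction remaining after one interval: r = e^(−kτ) = e^(−0.02090 × 18.7) = 0.6765
Before dose 2, 1 dose has been given (aged 1τ).
C_trough = C₀ × r = 6.401 × 0.6765 = 4.330 mg/L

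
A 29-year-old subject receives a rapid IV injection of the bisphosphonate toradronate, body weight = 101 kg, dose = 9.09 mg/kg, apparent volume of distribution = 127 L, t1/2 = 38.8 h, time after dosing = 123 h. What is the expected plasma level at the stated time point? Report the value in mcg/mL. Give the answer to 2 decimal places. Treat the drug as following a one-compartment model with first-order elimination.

0.80 mcg/mL

Total dose = 9.09 × 101 = 918.1 mg
C₀ = Dose / Vd = 918.1 / 127 = 7.229 mg/L
k = ln2 / t½ = 0.693147 / 38.8 = 0.01786 h⁻¹
C = C₀ · e^(−k·t) = 7.229 × e^(−0.01786 × 123)
  = 7.229 × 0.1112 = 0.8039 mg/L
(0.8039 mg/L = 0.8039 mcg/mL)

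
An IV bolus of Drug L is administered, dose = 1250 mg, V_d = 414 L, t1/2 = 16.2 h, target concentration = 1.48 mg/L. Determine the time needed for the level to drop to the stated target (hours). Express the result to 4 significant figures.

16.66 h

C₀ = Dose / Vd = 1250 / 414 = 3.019 mg/L
k = ln2 / t½ = 0.693147 / 16.2 = 0.04279 h⁻¹
t = ln(C₀ / C) / k = ln(3.019 / 1.48) / 0.04279
  = ln(2.040) / 0.04279 = 0.7129 / 0.04279 = 16.66 h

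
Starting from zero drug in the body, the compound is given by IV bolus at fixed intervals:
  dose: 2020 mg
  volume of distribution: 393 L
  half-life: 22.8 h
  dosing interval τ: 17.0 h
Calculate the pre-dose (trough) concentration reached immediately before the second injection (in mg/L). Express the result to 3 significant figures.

3.07 mg/L

C₀ per dose = Dose / Vd = 2020 / 393 = 5.140 mg/L
k = ln2 / t½ = 0.693147 / 22.8 = 0.03040 h⁻¹
Fraction remaining after one interval: r = e^(−kτ) = e^(−0.03040 × 17.0) = 0.5964
Before dose 2, 1 dose has been given (aged 1τ).
C_trough = C₀ × r = 5.140 × 0.5964 = 3.065 mg/L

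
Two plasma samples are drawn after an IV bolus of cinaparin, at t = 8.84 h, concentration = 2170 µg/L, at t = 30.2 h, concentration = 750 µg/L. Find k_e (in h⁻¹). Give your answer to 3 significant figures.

k = ln(C₁/C₂) / (t₂ − t₁) = ln(2170/750) / (30.2 − 8.84)
  = 1.062 / 21.36 = 0.04972 h⁻¹

0.0497 h⁻¹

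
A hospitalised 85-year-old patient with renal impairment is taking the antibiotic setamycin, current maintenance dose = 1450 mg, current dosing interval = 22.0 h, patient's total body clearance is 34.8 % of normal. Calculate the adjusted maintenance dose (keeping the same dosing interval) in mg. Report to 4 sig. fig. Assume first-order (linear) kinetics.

To keep the same average steady-state level, dosing rate must scale with clearance.
CL ratio = 34.8 / 100 = 0.3480
New dose (same interval) = 1450 × 0.3480 = 504.6 mg

504.6 mg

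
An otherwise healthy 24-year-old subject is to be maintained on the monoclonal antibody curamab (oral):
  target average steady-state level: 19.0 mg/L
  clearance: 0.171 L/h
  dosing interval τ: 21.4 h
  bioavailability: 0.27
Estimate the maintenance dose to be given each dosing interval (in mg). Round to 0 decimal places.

At steady state, F × (Dose/τ) = Css × CL.
Dose = Css × CL × τ / F = 19.0 × 0.1710 × 21.4 / 0.27 = 257.5 mg

258 mg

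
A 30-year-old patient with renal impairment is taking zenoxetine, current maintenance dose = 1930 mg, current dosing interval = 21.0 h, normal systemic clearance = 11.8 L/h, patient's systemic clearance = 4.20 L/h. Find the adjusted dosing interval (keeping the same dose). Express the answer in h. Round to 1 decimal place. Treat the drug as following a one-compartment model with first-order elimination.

To keep the same average steady-state level, dosing rate must scale with clearance.
CL ratio = 4.20 / 11.8 = 0.3559
New interval (same dose) = 21.0 / 0.3559 = 59.01 h

59.0 h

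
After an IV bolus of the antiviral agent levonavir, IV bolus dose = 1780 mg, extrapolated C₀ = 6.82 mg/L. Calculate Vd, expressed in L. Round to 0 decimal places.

261 L

Vd = Dose / C₀ = 1780 / 6.82 = 261.0 L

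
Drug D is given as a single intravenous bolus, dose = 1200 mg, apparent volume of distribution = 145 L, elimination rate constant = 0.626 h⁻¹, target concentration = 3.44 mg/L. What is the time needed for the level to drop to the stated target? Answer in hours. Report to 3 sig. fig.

1.40 h

C₀ = Dose / Vd = 1200 / 145 = 8.276 mg/L
t = ln(C₀ / C) / k = ln(8.276 / 3.44) / 0.6260
  = ln(2.406) / 0.6260 = 0.8780 / 0.6260 = 1.403 h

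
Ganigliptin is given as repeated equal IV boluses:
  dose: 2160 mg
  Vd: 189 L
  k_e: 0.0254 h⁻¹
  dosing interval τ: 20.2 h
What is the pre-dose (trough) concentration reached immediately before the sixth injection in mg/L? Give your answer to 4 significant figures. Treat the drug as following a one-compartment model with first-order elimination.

15.74 mg/L

C₀ per dose = Dose / Vd = 2160 / 189 = 11.43 mg/L
Fraction remaining after one interval: r = e^(−kτ) = e^(−0.02540 × 20.2) = 0.5986
Before dose 6, 5 doses have been given (aged 1τ, 2τ, 3τ, 4τ, 5τ).
C_trough = C₀ × (r + r² + … + r^5) = C₀ × r(1−r^5)/(1−r)
        = 11.43 × 0.5986 × (1 − 0.07686) / (1 − 0.5986) = 15.74 mg/L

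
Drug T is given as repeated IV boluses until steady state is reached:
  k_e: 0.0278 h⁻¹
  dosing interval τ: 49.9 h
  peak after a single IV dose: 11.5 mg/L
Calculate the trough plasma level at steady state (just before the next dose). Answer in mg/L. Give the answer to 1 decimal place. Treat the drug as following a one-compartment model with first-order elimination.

3.8 mg/L

e^(−kτ) = e^(−0.02780 × 49.9) = 0.2498
Accumulation ratio R = 1 / (1 − e^(−kτ)) = 1 / (1 − 0.2498) = 1.333
Steady-state trough = C₀ × R × e^(−kτ) = 11.5 × 1.333 × 0.2498 = 3.829 mg/L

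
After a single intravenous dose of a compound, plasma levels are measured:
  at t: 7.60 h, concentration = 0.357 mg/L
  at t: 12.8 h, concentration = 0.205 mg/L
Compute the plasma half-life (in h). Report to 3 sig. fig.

6.50 h

k = ln(C₁/C₂) / (t₂ − t₁) = ln(0.357/0.205) / (12.8 − 7.60)
  = 0.5547 / 5.200 = 0.1067 h⁻¹
t½ = ln2 / k = 0.693147 / 0.1067 = 6.496 h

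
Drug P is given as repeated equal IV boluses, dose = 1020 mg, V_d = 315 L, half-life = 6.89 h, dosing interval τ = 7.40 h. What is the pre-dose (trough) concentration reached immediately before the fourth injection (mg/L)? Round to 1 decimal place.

2.6 mg/L

C₀ per dose = Dose / Vd = 1020 / 315 = 3.238 mg/L
k = ln2 / t½ = 0.693147 / 6.89 = 0.1006 h⁻¹
Fraction remaining after one interval: r = e^(−kτ) = e^(−0.1006 × 7.40) = 0.4750
Before dose 4, 3 doses have been given (aged 1τ, 2τ, 3τ).
C_trough = C₀ × (r + r² + … + r^3) = C₀ × r(1−r^3)/(1−r)
        = 3.238 × 0.4750 × (1 − 0.1072) / (1 − 0.4750) = 2.616 mg/L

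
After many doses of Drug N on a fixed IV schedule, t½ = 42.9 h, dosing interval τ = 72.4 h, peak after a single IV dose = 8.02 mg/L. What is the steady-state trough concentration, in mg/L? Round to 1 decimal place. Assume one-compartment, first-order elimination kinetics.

3.6 mg/L

k = ln2 / t½ = 0.693147 / 42.9 = 0.01616 h⁻¹
e^(−kτ) = e^(−0.01616 × 72.4) = 0.3104
Accumulation ratio R = 1 / (1 − e^(−kτ)) = 1 / (1 − 0.3104) = 1.450
Steady-state trough = C₀ × R × e^(−kτ) = 8.02 × 1.450 × 0.3104 = 3.610 mg/L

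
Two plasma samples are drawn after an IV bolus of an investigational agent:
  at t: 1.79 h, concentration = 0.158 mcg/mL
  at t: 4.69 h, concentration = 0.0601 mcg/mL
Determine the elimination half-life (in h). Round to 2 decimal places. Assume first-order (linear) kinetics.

k = ln(C₁/C₂) / (t₂ − t₁) = ln(0.158/0.0601) / (4.69 − 1.79)
  = 0.9666 / 2.900 = 0.3333 h⁻¹
t½ = ln2 / k = 0.693147 / 0.3333 = 2.080 h

2.08 h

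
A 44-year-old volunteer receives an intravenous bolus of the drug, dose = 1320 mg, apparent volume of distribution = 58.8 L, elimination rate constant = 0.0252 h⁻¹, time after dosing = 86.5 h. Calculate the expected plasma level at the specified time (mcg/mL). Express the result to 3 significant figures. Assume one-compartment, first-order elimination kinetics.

2.54 mcg/mL

C₀ = Dose / Vd = 1320 / 58.8 = 22.45 mg/L
C = C₀ · e^(−k·t) = 22.45 × e^(−0.02520 × 86.5)
  = 22.45 × 0.1131 = 2.539 mg/L
(2.539 mg/L = 2.539 mcg/mL)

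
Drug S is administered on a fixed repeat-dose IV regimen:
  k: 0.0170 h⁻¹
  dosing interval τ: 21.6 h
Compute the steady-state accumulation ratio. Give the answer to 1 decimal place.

e^(−kτ) = e^(−0.01700 × 21.6) = 0.6927
Accumulation ratio R = 1 / (1 − e^(−kτ)) = 1 / (1 − 0.6927) = 3.254

3.3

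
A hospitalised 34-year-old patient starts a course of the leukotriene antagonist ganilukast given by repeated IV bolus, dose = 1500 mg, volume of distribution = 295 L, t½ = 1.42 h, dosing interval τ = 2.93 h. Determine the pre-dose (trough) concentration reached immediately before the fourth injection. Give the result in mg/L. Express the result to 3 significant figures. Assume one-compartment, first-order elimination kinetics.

C₀ per dose = Dose / Vd = 1500 / 295 = 5.085 mg/L
k = ln2 / t½ = 0.693147 / 1.42 = 0.4881 h⁻¹
Fraction remaining after one interval: r = e^(−kτ) = e^(−0.4881 × 2.93) = 0.2393
Before dose 4, 3 doses have been given (aged 1τ, 2τ, 3τ).
C_trough = C₀ × (r + r² + … + r^3) = C₀ × r(1−r^3)/(1−r)
        = 5.085 × 0.2393 × (1 − 0.01370) / (1 − 0.2393) = 1.578 mg/L

1.58 mg/L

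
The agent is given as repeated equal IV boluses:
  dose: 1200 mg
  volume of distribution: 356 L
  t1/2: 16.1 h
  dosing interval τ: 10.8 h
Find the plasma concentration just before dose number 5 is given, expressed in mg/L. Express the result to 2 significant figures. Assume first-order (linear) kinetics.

C₀ per dose = Dose / Vd = 1200 / 356 = 3.371 mg/L
k = ln2 / t½ = 0.693147 / 16.1 = 0.04305 h⁻¹
Fraction remaining after one interval: r = e^(−kτ) = e^(−0.04305 × 10.8) = 0.6282
Before dose 5, 4 doses have been given (aged 1τ, 2τ, 3τ, 4τ).
C_trough = C₀ × (r + r² + … + r^4) = C₀ × r(1−r^4)/(1−r)
        = 3.371 × 0.6282 × (1 − 0.1557) / (1 − 0.6282) = 4.809 mg/L

4.8 mg/L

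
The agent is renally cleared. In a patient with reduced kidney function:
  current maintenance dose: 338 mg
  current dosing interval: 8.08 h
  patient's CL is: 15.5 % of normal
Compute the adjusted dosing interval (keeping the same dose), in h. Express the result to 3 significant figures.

To keep the same average steady-state level, dosing rate must scale with clearance.
CL ratio = 15.5 / 100 = 0.1550
New interval (same dose) = 8.08 / 0.1550 = 52.13 h

52.1 h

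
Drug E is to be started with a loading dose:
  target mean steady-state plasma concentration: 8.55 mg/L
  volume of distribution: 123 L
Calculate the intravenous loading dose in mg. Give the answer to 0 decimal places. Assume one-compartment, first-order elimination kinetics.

LD = Css × Vd = 8.55 × 123 = 1052 mg

1052 mg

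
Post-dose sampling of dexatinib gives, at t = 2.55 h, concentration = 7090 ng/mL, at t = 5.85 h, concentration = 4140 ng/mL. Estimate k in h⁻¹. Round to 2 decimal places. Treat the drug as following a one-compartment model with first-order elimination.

0.16 h⁻¹

k = ln(C₁/C₂) / (t₂ − t₁) = ln(7090/4140) / (5.85 − 2.55)
  = 0.5380 / 3.300 = 0.1630 h⁻¹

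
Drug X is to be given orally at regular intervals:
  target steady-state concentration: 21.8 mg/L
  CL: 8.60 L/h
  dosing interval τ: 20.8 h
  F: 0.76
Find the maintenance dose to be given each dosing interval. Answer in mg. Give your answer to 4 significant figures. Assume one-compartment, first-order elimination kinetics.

5131 mg

At steady state, F × (Dose/τ) = Css × CL.
Dose = Css × CL × τ / F = 21.8 × 8.600 × 20.8 / 0.76 = 5131 mg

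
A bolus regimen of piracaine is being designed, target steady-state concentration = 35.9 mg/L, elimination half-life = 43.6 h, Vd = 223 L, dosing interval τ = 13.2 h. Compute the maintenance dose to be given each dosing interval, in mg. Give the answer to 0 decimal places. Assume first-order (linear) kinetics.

1680 mg

k = ln2 / t½ = 0.693147 / 43.6 = 0.01590 h⁻¹
CL = k × Vd = 0.01590 × 223 = 3.546 L/h
At steady state, Dose/τ = Css × CL.
Dose = Css × CL × τ = 35.9 × 3.546 × 13.2 = 1680 mg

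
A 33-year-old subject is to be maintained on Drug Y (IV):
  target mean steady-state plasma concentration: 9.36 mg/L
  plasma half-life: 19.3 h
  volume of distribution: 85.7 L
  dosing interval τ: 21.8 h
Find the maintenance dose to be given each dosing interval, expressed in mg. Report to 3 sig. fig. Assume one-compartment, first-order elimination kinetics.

628 mg

k = ln2 / t½ = 0.693147 / 19.3 = 0.03591 h⁻¹
CL = k × Vd = 0.03591 × 85.7 = 3.077 L/h
At steady state, Dose/τ = Css × CL.
Dose = Css × CL × τ = 9.36 × 3.077 × 21.8 = 627.9 mg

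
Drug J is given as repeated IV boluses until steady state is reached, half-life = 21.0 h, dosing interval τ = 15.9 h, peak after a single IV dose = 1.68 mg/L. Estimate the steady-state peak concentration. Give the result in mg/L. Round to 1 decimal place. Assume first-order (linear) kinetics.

4.1 mg/L

k = ln2 / t½ = 0.693147 / 21.0 = 0.03301 h⁻¹
e^(−kτ) = e^(−0.03301 × 15.9) = 0.5916
Accumulation ratio R = 1 / (1 − e^(−kτ)) = 1 / (1 − 0.5916) = 2.449
Steady-state peak = C₀ × R = 1.68 × 2.449 = 4.114 mg/L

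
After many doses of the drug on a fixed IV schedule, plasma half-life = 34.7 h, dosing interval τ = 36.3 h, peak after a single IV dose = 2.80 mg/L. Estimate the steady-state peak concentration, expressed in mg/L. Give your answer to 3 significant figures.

k = ln2 / t½ = 0.693147 / 34.7 = 0.01998 h⁻¹
e^(−kτ) = e^(−0.01998 × 36.3) = 0.4842
Accumulation ratio R = 1 / (1 − e^(−kτ)) = 1 / (1 − 0.4842) = 1.939
Steady-state peak = C₀ × R = 2.80 × 1.939 = 5.429 mg/L

5.43 mg/L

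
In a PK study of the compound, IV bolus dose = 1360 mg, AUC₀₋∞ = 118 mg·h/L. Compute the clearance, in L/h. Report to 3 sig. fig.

11.5 L/h

CL = Dose / AUC = 1360 / 118 = 11.53 L/h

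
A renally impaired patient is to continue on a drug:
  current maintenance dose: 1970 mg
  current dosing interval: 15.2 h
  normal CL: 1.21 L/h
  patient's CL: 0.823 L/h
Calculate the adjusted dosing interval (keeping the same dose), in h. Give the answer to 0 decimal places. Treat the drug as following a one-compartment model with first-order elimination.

To keep the same average steady-state level, dosing rate must scale with clearance.
CL ratio = 0.823 / 1.21 = 0.6802
New interval (same dose) = 15.2 / 0.6802 = 22.35 h

22 h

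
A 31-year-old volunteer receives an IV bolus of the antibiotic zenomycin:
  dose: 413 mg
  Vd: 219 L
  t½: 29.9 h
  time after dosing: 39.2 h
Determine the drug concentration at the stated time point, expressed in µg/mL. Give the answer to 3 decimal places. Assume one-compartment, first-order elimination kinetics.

C₀ = Dose / Vd = 413.0 / 219 = 1.886 mg/L
k = ln2 / t½ = 0.693147 / 29.9 = 0.02318 h⁻¹
C = C₀ · e^(−k·t) = 1.886 × e^(−0.02318 × 39.2)
  = 1.886 × 0.4031 = 0.7602 mg/L
(0.7602 mg/L = 0.7602 µg/mL)

0.760 µg/mL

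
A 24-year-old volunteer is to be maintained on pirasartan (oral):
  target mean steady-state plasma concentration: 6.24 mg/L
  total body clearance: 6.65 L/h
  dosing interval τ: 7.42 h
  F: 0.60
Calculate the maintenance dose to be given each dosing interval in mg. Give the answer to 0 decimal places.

513 mg

At steady state, F × (Dose/τ) = Css × CL.
Dose = Css × CL × τ / F = 6.24 × 6.650 × 7.42 / 0.60 = 513.2 mg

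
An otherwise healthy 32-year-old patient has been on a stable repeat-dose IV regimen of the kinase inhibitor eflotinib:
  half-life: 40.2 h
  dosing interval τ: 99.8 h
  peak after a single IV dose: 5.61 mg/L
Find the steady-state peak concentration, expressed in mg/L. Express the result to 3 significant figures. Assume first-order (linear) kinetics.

k = ln2 / t½ = 0.693147 / 40.2 = 0.01724 h⁻¹
e^(−kτ) = e^(−0.01724 × 99.8) = 0.1790
Accumulation ratio R = 1 / (1 − e^(−kτ)) = 1 / (1 − 0.1790) = 1.218
Steady-state peak = C₀ × R = 5.61 × 1.218 = 6.833 mg/L

6.83 mg/L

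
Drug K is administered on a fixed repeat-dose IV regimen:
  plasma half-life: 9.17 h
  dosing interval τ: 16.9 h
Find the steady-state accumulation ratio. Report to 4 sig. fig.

1.386

k = ln2 / t½ = 0.693147 / 9.17 = 0.07559 h⁻¹
e^(−kτ) = e^(−0.07559 × 16.9) = 0.2787
Accumulation ratio R = 1 / (1 − e^(−kτ)) = 1 / (1 − 0.2787) = 1.386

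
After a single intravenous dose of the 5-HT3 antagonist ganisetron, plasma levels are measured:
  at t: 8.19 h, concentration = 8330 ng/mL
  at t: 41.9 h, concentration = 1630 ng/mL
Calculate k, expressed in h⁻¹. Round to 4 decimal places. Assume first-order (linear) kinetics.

k = ln(C₁/C₂) / (t₂ − t₁) = ln(8330/1630) / (41.9 − 8.19)
  = 1.631 / 33.71 = 0.04838 h⁻¹

0.0484 h⁻¹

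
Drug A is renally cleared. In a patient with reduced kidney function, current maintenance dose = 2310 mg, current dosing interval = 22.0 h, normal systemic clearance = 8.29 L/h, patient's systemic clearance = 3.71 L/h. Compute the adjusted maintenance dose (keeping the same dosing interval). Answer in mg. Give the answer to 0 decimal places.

To keep the same average steady-state level, dosing rate must scale with clearance.
CL ratio = 3.71 / 8.29 = 0.4475
New dose (same interval) = 2310 × 0.4475 = 1034 mg

1034 mg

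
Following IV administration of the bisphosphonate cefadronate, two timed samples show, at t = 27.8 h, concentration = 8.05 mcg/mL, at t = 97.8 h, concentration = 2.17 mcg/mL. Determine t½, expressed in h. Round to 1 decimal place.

37.0 h

k = ln(C₁/C₂) / (t₂ − t₁) = ln(8.05/2.17) / (97.8 − 27.8)
  = 1.311 / 70.00 = 0.01873 h⁻¹
t½ = ln2 / k = 0.693147 / 0.01873 = 37.01 h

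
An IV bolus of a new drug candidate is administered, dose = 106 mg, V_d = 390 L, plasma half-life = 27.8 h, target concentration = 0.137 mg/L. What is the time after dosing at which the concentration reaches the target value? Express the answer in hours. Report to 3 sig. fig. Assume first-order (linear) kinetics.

27.5 h

C₀ = Dose / Vd = 106.0 / 390 = 0.2718 mg/L
k = ln2 / t½ = 0.693147 / 27.8 = 0.02493 h⁻¹
t = ln(C₀ / C) / k = ln(0.2718 / 0.137) / 0.02493
  = ln(1.984) / 0.02493 = 0.6851 / 0.02493 = 27.48 h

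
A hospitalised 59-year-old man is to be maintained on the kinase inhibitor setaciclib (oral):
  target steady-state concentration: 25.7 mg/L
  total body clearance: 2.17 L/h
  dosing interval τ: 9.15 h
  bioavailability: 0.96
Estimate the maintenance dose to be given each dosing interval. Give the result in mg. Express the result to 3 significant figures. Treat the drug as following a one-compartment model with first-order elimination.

At steady state, F × (Dose/τ) = Css × CL.
Dose = Css × CL × τ / F = 25.7 × 2.170 × 9.15 / 0.96 = 531.5 mg

532 mg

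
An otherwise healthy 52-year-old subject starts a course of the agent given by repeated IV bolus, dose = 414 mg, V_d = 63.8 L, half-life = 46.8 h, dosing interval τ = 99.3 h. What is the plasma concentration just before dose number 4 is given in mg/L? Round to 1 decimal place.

1.9 mg/L

C₀ per dose = Dose / Vd = 414 / 63.8 = 6.489 mg/L
k = ln2 / t½ = 0.693147 / 46.8 = 0.01481 h⁻¹
Fraction remaining after one interval: r = e^(−kτ) = e^(−0.01481 × 99.3) = 0.2298
Before dose 4, 3 doses have been given (aged 1τ, 2τ, 3τ).
C_trough = C₀ × (r + r² + … + r^3) = C₀ × r(1−r^3)/(1−r)
        = 6.489 × 0.2298 × (1 − 0.01214) / (1 − 0.2298) = 1.913 mg/L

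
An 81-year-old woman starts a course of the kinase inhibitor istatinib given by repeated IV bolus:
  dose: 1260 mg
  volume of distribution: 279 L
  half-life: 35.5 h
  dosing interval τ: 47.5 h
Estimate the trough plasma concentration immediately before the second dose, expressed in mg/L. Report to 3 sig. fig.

1.79 mg/L

C₀ per dose = Dose / Vd = 1260 / 279 = 4.516 mg/L
k = ln2 / t½ = 0.693147 / 35.5 = 0.01953 h⁻¹
Fraction remaining after one interval: r = e^(−kτ) = e^(−0.01953 × 47.5) = 0.3955
Before dose 2, 1 dose has been given (aged 1τ).
C_trough = C₀ × r = 4.516 × 0.3955 = 1.786 mg/L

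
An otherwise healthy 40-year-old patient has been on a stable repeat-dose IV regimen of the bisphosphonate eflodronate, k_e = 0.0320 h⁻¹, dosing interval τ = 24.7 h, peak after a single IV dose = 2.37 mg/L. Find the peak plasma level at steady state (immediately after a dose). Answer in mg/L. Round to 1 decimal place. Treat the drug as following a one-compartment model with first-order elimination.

4.3 mg/L

e^(−kτ) = e^(−0.03200 × 24.7) = 0.4537
Accumulation ratio R = 1 / (1 − e^(−kτ)) = 1 / (1 − 0.4537) = 1.830
Steady-state peak = C₀ × R = 2.37 × 1.830 = 4.337 mg/L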